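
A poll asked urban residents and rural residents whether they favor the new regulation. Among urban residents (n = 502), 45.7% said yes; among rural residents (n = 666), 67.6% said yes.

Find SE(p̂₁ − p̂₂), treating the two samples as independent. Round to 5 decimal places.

SE₁ = √(p̂₁(1−p̂₁)/n₁) = √(0.4570·0.5430/502) = 0.02223; SE₂ = √(0.6760·0.3240/666) = 0.01813.
Independent samples: SE of the difference = √(SE₁² + SE₂²) = √(0.0004941729 + 0.0003286969) = 0.02869.

0.02869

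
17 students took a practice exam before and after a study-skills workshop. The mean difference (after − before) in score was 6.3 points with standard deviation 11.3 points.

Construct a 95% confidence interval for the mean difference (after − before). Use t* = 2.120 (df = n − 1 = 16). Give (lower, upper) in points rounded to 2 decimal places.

Paired design: SE = s_d/√n = 11.3/√17 = 2.7407.
t* = 2.120; margin of error = 2.120 × 2.7407 = 5.8103.
6.3 ± 5.8103 → (0.49, 12.11).

(0.49, 12.11)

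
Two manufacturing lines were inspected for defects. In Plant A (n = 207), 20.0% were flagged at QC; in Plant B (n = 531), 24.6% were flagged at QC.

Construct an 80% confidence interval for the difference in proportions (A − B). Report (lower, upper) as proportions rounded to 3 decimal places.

The two standard errors are √(0.2000×0.8000/207) = 0.02780 and √(0.2460×0.7540/531) = 0.01869.
Because the samples are independent, SE_diff = √(0.02780² + 0.01869²) = 0.03350.
Using z* = 1.282 for 80%, ME = 1.282 × 0.03350 = 0.04295.
p̂₁ − p̂₂ = -0.0460; interval -0.0460 ± 0.04295 gives (-0.089, -0.003).

(-0.089, -0.003)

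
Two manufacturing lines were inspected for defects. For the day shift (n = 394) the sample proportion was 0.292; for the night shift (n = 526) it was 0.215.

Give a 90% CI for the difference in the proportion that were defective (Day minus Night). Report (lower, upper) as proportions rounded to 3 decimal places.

Each SE is √(p̂(1−p̂)/n): √(0.2920·0.7080/394) = 0.02291 and √(0.2150·0.7850/526) = 0.01791.
SE(p̂₁ − p̂₂) = √(SE₁² + SE₂²) = √(0.0005248681 + 0.0003207681) = 0.02908, since the two samples are independent.
At 90% confidence z* = 1.645; margin = 1.645 × 0.02908 = 0.04784.
The difference is 0.2920 − 0.2150 = 0.0770, so the interval is 0.0770 ± 0.04784 = (0.029, 0.125).

(0.029, 0.125)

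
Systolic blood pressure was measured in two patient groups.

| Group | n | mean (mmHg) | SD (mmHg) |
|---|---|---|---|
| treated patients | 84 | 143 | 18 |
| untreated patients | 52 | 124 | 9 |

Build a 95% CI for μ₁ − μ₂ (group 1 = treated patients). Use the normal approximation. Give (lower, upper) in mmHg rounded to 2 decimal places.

Per-group SEs: s₁/√n₁ = 18/√84 = 1.9640, s₂/√n₂ = 9/√52 = 1.2481.
Unpooled SE of the difference: √(3.857296 + 1.55775361) = 2.3270.
Margin of error = z* · SE = 1.960 × 2.3270 = 4.5609.
x̄₁ − x̄₂ = 143 − 124 = 19.0000.
CI: 19.0000 ± 4.5609 = (14.44, 23.56).

(14.44, 23.56)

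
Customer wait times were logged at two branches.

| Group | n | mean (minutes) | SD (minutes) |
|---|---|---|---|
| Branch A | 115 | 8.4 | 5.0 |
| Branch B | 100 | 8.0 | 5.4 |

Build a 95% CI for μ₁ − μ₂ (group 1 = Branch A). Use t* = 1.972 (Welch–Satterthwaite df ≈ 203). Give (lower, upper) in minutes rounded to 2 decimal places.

Per-group SEs: s₁/√n₁ = 5.0/√115 = 0.4663, s₂/√n₂ = 5.4/√100 = 0.5400.
Unpooled SE of the difference: √(0.21743569 + 0.2916) = 0.7135.
Margin of error = t* · SE = 1.972 × 0.7135 = 1.4070.
x̄₁ − x̄₂ = 8.4 − 8.0 = 0.4000.
CI: 0.4000 ± 1.4070 = (-1.01, 1.81).

(-1.01, 1.81)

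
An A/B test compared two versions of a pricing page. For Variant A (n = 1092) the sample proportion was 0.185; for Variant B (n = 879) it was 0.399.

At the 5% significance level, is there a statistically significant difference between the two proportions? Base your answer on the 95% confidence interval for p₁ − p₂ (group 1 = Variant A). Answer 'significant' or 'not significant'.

SE₁ = √(p̂₁(1−p̂₁)/n₁) = √(0.1850·0.8150/1092) = 0.01175; SE₂ = √(0.3990·0.6010/879) = 0.01652.
Independent samples: SE of the difference = √(SE₁² + SE₂²) = √(0.0001380625 + 0.0002729104) = 0.02027.
z* for 95% confidence is 1.960, so the margin of error is 1.960 × 0.02027 = 0.03973.
Point estimate p̂₁ − p̂₂ = 0.1850 − 0.3990 = -0.2140.
-0.2140 ± 0.03973 → (-0.25373, -0.17427).
The interval (-0.25373, -0.17427) does not contain 0, so the difference is significant.

significant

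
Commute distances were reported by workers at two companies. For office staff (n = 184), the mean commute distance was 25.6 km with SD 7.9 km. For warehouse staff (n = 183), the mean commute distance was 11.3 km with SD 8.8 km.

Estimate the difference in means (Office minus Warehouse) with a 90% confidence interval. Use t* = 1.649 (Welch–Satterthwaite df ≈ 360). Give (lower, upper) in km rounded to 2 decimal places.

(12.86, 15.74)

SE₁ = s₁/√n₁ = 7.9/√184 = 0.5824; SE₂ = 8.8/√183 = 0.6505.
Independent samples, unequal variances: SE_diff = √(SE₁² + SE₂²) = √(0.33918976 + 0.42315025) = 0.8731.
t* = 1.649, so margin of error = 1.649 × 0.8731 = 1.4397.
Difference in means = 25.6 − 11.3 = 14.3000.
14.3000 ± 1.4397 → (12.86, 15.74).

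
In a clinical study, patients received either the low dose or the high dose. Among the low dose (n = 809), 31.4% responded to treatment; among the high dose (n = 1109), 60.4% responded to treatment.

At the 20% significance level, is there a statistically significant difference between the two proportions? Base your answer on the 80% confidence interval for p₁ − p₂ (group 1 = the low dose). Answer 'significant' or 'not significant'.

SE₁ = √(p̂₁(1−p̂₁)/n₁) = √(0.3140·0.6860/809) = 0.01632; SE₂ = √(0.6040·0.3960/1109) = 0.01469.
Independent samples: SE of the difference = √(SE₁² + SE₂²) = √(0.0002663424 + 0.0002157961) = 0.02196.
z* for 80% confidence is 1.282, so the margin of error is 1.282 × 0.02196 = 0.02815.
Point estimate p̂₁ − p̂₂ = 0.3140 − 0.6040 = -0.2900.
-0.2900 ± 0.02815 → (-0.31815, -0.26185).
The interval (-0.31815, -0.26185) does not contain 0, so the difference is significant.

significant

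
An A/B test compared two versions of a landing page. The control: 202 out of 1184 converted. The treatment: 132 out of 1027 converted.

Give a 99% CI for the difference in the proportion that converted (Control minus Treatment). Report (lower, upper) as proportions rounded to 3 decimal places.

p̂₁ = 202/1184 = 0.1706 and p̂₂ = 132/1027 = 0.1285.
SE₁ = √(p̂₁(1−p̂₁)/n₁) = √(0.1706·0.8294/1184) = 0.01093; SE₂ = √(0.1285·0.8715/1027) = 0.01044.
Independent samples: SE of the difference = √(SE₁² + SE₂²) = √(0.0001194649 + 0.0001089936) = 0.01511.
z* for 99% confidence is 2.576, so the margin of error is 2.576 × 0.01511 = 0.03892.
Point estimate p̂₁ − p̂₂ = 0.1706 − 0.1285 = 0.0421.
0.0421 ± 0.03892 → (0.003, 0.081).

(0.003, 0.081)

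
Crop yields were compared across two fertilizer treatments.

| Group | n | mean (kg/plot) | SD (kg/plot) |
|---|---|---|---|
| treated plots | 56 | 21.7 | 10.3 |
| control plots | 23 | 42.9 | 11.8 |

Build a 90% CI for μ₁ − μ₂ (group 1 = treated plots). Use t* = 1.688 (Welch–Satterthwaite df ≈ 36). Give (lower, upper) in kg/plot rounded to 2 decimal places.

(-25.96, -16.44)

SE₁ = s₁/√n₁ = 10.3/√56 = 1.3764; SE₂ = 11.8/√23 = 2.4605.
Independent samples, unequal variances: SE_diff = √(SE₁² + SE₂²) = √(1.89447696 + 6.05406025) = 2.8193.
t* = 1.688, so margin of error = 1.688 × 2.8193 = 4.7590.
Difference in means = 21.7 − 42.9 = -21.2000.
-21.2000 ± 4.7590 → (-25.96, -16.44).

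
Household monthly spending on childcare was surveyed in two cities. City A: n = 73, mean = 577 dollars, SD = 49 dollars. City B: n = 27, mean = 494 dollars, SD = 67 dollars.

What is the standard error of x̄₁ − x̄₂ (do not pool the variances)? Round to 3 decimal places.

14.112

SE₁ = s₁/√n₁ = 49/√73 = 5.7350; SE₂ = 67/√27 = 12.8942.
Independent samples, unequal variances: SE_diff = √(SE₁² + SE₂²) = √(32.890225 + 166.26039364) = 14.1121.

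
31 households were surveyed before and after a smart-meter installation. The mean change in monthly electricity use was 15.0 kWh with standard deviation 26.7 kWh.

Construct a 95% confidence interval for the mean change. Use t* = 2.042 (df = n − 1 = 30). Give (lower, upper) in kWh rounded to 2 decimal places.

(5.21, 24.79)

Paired design: SE = s_d/√n = 26.7/√31 = 4.7955.
t* = 2.042; margin of error = 2.042 × 4.7955 = 9.7924.
15.0 ± 9.7924 → (5.21, 24.79).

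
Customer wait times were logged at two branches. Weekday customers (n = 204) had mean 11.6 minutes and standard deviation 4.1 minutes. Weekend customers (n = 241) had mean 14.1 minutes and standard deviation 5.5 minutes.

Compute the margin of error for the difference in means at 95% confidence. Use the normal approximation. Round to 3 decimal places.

SE₁ = s₁/√n₁ = 4.1/√204 = 0.2871; SE₂ = 5.5/√241 = 0.3543.
Independent samples, unequal variances: SE_diff = √(SE₁² + SE₂²) = √(0.08242641 + 0.12552849) = 0.4560.
z* = 1.960, so margin of error = 1.960 × 0.4560 = 0.8938.

0.894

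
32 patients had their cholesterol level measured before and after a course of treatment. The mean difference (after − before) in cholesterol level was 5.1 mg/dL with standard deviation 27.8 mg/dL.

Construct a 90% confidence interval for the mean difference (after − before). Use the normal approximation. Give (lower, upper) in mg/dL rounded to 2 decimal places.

This is a matched-pairs design, so SE = s_d/√n = 27.8/√32 = 4.9144.
Margin = 1.645 × 4.9144 = 8.0842; the interval is 5.1 ± 8.0842 = (-2.98, 13.18).

(-2.98, 13.18)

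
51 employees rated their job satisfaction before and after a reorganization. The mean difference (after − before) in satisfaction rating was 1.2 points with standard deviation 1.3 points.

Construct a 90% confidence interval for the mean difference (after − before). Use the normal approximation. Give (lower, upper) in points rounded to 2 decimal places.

Paired design: SE = s_d/√n = 1.3/√51 = 0.1820.
z* = 1.645; margin of error = 1.645 × 0.1820 = 0.2994.
1.2 ± 0.2994 → (0.90, 1.50).

(0.90, 1.50)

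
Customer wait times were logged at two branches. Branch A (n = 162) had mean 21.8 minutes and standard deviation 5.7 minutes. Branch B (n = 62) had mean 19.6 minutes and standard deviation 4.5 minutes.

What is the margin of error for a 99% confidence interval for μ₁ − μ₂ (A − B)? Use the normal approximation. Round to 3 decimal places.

SE₁ = s₁/√n₁ = 5.7/√162 = 0.4478; SE₂ = 4.5/√62 = 0.5715.
Independent samples, unequal variances: SE_diff = √(SE₁² + SE₂²) = √(0.20052484 + 0.32661225) = 0.7260.
z* = 2.576, so margin of error = 2.576 × 0.7260 = 1.8702.

1.870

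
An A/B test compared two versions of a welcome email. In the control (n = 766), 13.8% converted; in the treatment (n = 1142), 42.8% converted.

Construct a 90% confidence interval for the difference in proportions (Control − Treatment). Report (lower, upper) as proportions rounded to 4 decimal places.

(-0.3216, -0.2584)

SE₁ = √(p̂₁(1−p̂₁)/n₁) = √(0.1380·0.8620/766) = 0.01246; SE₂ = √(0.4280·0.5720/1142) = 0.01464.
Independent samples: SE of the difference = √(SE₁² + SE₂²) = √(0.0001552516 + 0.0002143296) = 0.01922.
z* for 90% confidence is 1.645, so the margin of error is 1.645 × 0.01922 = 0.03162.
Point estimate p̂₁ − p̂₂ = 0.1380 − 0.4280 = -0.2900.
-0.2900 ± 0.03162 → (-0.3216, -0.2584).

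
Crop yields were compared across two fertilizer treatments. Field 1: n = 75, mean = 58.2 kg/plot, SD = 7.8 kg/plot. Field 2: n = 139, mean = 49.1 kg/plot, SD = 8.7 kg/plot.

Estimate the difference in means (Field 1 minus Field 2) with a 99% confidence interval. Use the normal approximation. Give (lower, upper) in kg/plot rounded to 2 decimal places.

Per-group SEs: s₁/√n₁ = 7.8/√75 = 0.9007, s₂/√n₂ = 8.7/√139 = 0.7379.
Unpooled SE of the difference: √(0.81126049 + 0.54449641) = 1.1644.
Margin of error = z* · SE = 2.576 × 1.1644 = 2.9995.
x̄₁ − x̄₂ = 58.2 − 49.1 = 9.1000.
CI: 9.1000 ± 2.9995 = (6.10, 12.10).

(6.10, 12.10)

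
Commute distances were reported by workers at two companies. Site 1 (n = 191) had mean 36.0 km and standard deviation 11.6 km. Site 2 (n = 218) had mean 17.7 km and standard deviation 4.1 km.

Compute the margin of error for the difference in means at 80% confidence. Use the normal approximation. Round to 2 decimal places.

1.13

SE₁ = s₁/√n₁ = 11.6/√191 = 0.8393; SE₂ = 4.1/√218 = 0.2777.
Independent samples, unequal variances: SE_diff = √(SE₁² + SE₂²) = √(0.70442449 + 0.07711729) = 0.8840.
z* = 1.282, so margin of error = 1.282 × 0.8840 = 1.1333.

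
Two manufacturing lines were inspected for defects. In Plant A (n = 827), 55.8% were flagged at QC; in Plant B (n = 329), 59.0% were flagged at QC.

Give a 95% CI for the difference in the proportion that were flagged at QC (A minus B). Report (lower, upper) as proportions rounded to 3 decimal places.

(-0.095, 0.031)

The two standard errors are √(0.5580×0.4420/827) = 0.01727 and √(0.5900×0.4100/329) = 0.02712.
Because the samples are independent, SE_diff = √(0.01727² + 0.02712²) = 0.03215.
Using z* = 1.960 for 95%, ME = 1.960 × 0.03215 = 0.06301.
p̂₁ − p̂₂ = -0.0320; interval -0.0320 ± 0.06301 gives (-0.095, 0.031).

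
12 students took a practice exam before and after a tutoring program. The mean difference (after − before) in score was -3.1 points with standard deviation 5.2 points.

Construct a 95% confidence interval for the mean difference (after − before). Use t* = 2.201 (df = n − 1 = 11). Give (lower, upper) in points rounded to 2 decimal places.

This is a matched-pairs design, so SE = s_d/√n = 5.2/√12 = 1.5011.
Margin = 2.201 × 1.5011 = 3.3039; the interval is -3.1 ± 3.3039 = (-6.40, 0.20).

(-6.40, 0.20)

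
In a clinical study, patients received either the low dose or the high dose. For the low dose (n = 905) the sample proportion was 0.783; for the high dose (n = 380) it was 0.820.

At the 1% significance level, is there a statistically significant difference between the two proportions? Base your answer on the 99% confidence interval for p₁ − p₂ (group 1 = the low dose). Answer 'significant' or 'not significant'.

SE₁ = √(p̂₁(1−p̂₁)/n₁) = √(0.7830·0.2170/905) = 0.01370; SE₂ = √(0.8200·0.1800/380) = 0.01971.
Independent samples: SE of the difference = √(SE₁² + SE₂²) = √(0.00018769 + 0.0003884841) = 0.02400.
z* for 99% confidence is 2.576, so the margin of error is 2.576 × 0.02400 = 0.06182.
Point estimate p̂₁ − p̂₂ = 0.7830 − 0.8200 = -0.0370.
-0.0370 ± 0.06182 → (-0.09882, 0.02482).
The interval (-0.09882, 0.02482) contains 0, so the difference is not significant.

not significant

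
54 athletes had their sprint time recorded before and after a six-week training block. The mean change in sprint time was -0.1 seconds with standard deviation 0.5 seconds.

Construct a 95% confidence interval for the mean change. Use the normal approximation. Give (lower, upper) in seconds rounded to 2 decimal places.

Paired design: SE = s_d/√n = 0.5/√54 = 0.0680.
z* = 1.960; margin of error = 1.960 × 0.0680 = 0.1333.
-0.1 ± 0.1333 → (-0.23, 0.03).

(-0.23, 0.03)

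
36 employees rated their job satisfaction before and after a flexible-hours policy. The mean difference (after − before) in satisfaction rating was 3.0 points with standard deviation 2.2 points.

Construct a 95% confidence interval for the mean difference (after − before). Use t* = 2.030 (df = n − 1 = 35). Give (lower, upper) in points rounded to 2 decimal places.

Paired design: SE = s_d/√n = 2.2/√36 = 0.3667.
t* = 2.030; margin of error = 2.030 × 0.3667 = 0.7444.
3.0 ± 0.7444 → (2.26, 3.74).

(2.26, 3.74)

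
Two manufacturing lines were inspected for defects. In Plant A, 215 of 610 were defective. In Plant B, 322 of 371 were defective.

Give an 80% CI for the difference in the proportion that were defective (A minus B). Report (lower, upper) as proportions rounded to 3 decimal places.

First, p̂₁ = 215/610 = 0.3525; p̂₂ = 322/371 = 0.8679.
The two standard errors are √(0.3525×0.6475/610) = 0.01934 and √(0.8679×0.1321/371) = 0.01758.
Because the samples are independent, SE_diff = √(0.01934² + 0.01758²) = 0.02614.
Using z* = 1.282 for 80%, ME = 1.282 × 0.02614 = 0.03351.
p̂₁ − p̂₂ = -0.5154; interval -0.5154 ± 0.03351 gives (-0.549, -0.482).

(-0.549, -0.482)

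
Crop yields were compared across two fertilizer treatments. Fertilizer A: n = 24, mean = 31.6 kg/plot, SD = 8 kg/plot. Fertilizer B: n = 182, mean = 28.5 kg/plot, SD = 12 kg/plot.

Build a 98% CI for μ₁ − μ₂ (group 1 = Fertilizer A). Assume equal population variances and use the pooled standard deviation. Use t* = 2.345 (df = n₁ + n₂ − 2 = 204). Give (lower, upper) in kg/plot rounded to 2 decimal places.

(-2.82, 9.02)

s_p = √[((n₁−1)s₁² + (n₂−1)s₂²)/(n₁+n₂−2)] = √[(23·8² + 181·12²)/204] = 11.6181.
SE = 11.6181·√(1/24 + 1/182) = 2.5231.
With t* = 2.345, margin = 2.345 × 2.5231 = 5.9167.
x̄₁ − x̄₂ = 31.6 − 28.5 = 3.1000; interval 3.1000 ± 5.9167 = (-2.82, 9.02).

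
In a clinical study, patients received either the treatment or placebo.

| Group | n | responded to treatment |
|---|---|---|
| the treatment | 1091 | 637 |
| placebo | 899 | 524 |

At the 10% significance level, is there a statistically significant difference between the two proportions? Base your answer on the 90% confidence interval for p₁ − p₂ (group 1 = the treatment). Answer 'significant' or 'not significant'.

not significant

First, p̂₁ = 637/1091 = 0.5839; p̂₂ = 524/899 = 0.5829.
The two standard errors are √(0.5839×0.4161/1091) = 0.01492 and √(0.5829×0.4171/899) = 0.01645.
Because the samples are independent, SE_diff = √(0.01492² + 0.01645²) = 0.02221.
Using z* = 1.645 for 90%, ME = 1.645 × 0.02221 = 0.03654.
p̂₁ − p̂₂ = 0.0010; interval 0.0010 ± 0.03654 gives (-0.03554, 0.03754).
The interval (-0.03554, 0.03754) contains 0, so the difference is not significant.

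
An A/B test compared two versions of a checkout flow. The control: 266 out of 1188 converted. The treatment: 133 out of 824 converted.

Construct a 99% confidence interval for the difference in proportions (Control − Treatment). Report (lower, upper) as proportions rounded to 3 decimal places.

(0.017, 0.108)

First, p̂₁ = 266/1188 = 0.2239; p̂₂ = 133/824 = 0.1614.
The two standard errors are √(0.2239×0.7761/1188) = 0.01209 and √(0.1614×0.8386/824) = 0.01282.
Because the samples are independent, SE_diff = √(0.01209² + 0.01282²) = 0.01762.
Using z* = 2.576 for 99%, ME = 2.576 × 0.01762 = 0.04539.
p̂₁ − p̂₂ = 0.0625; interval 0.0625 ± 0.04539 gives (0.017, 0.108).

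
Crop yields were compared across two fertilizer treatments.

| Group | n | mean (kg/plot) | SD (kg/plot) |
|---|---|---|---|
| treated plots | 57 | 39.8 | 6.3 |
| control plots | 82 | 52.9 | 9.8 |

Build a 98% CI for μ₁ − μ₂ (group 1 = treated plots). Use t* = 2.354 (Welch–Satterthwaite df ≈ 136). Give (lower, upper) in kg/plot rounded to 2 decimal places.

Standard errors of each mean: 6.3/√57 = 0.8345 and 9.8/√82 = 1.0822.
SE(x̄₁ − x̄₂) = √(0.8345² + 1.0822²) = 1.3666 for independent samples with unequal variances.
With t* = 2.354, the margin is 2.354 × 1.3666 = 3.2170.
x̄₁ − x̄₂ = 39.8 − 52.9 = -13.1000; the interval is -13.1000 ± 3.2170 = (-16.32, -9.88).

(-16.32, -9.88)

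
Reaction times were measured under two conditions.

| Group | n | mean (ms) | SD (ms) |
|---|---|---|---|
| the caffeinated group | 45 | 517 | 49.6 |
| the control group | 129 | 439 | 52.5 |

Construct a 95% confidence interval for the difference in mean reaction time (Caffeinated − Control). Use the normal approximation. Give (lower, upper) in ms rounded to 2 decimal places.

Standard errors of each mean: 49.6/√45 = 7.3939 and 52.5/√129 = 4.6224.
SE(x̄₁ − x̄₂) = √(7.3939² + 4.6224²) = 8.7199 for independent samples with unequal variances.
With z* = 1.960, the margin is 1.960 × 8.7199 = 17.0910.
x̄₁ − x̄₂ = 517 − 439 = 78.0000; the interval is 78.0000 ± 17.0910 = (60.91, 95.09).

(60.91, 95.09)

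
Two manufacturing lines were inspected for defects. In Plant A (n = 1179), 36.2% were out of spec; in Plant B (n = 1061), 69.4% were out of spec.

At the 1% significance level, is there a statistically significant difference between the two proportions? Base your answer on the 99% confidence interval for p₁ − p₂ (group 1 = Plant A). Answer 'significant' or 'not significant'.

The two standard errors are √(0.3620×0.6380/1179) = 0.01400 and √(0.6940×0.3060/1061) = 0.01415.
Because the samples are independent, SE_diff = √(0.01400² + 0.01415²) = 0.01991.
Using z* = 2.576 for 99%, ME = 2.576 × 0.01991 = 0.05129.
p̂₁ − p̂₂ = -0.3320; interval -0.3320 ± 0.05129 gives (-0.38329, -0.28071).
The interval (-0.38329, -0.28071) does not contain 0, so the difference is significant.

significant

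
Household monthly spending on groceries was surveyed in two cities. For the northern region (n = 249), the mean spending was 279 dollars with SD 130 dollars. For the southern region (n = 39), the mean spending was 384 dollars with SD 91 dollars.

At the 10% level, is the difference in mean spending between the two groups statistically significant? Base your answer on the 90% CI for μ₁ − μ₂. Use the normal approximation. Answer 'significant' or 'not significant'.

significant

Standard errors of each mean: 130/√249 = 8.2384 and 91/√39 = 14.5717.
SE(x̄₁ − x̄₂) = √(8.2384² + 14.5717²) = 16.7393 for independent samples with unequal variances.
With z* = 1.645, the margin is 1.645 × 16.7393 = 27.5361.
x̄₁ − x̄₂ = 279 − 384 = -105.0000; the interval is -105.0000 ± 27.5361 = (-132.5361, -77.4639).
The interval (-132.5361, -77.4639) does not contain 0, so the difference is significant.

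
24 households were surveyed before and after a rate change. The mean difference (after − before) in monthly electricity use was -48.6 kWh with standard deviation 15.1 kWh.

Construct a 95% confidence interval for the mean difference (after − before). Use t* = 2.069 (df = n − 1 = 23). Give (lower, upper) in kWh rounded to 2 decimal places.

This is a matched-pairs design, so SE = s_d/√n = 15.1/√24 = 3.0823.
Margin = 2.069 × 3.0823 = 6.3773; the interval is -48.6 ± 6.3773 = (-54.98, -42.22).

(-54.98, -42.22)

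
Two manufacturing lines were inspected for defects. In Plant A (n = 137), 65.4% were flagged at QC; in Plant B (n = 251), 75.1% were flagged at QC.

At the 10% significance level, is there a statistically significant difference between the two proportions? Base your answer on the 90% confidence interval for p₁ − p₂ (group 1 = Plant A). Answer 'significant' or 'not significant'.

SE₁ = √(p̂₁(1−p̂₁)/n₁) = √(0.6540·0.3460/137) = 0.04064; SE₂ = √(0.7510·0.2490/251) = 0.02729.
Independent samples: SE of the difference = √(SE₁² + SE₂²) = √(0.0016516096 + 0.0007447441) = 0.04895.
z* for 90% confidence is 1.645, so the margin of error is 1.645 × 0.04895 = 0.08052.
Point estimate p̂₁ − p̂₂ = 0.6540 − 0.7510 = -0.0970.
-0.0970 ± 0.08052 → (-0.17752, -0.01648).
The interval (-0.17752, -0.01648) does not contain 0, so the difference is significant.

significant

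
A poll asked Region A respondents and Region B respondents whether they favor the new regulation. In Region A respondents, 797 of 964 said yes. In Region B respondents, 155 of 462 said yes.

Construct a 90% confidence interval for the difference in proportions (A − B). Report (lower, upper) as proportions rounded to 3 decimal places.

(0.450, 0.533)

First, p̂₁ = 797/964 = 0.8268; p̂₂ = 155/462 = 0.3355.
The two standard errors are √(0.8268×0.1732/964) = 0.01219 and √(0.3355×0.6645/462) = 0.02197.
Because the samples are independent, SE_diff = √(0.01219² + 0.02197²) = 0.02513.
Using z* = 1.645 for 90%, ME = 1.645 × 0.02513 = 0.04134.
p̂₁ − p̂₂ = 0.4913; interval 0.4913 ± 0.04134 gives (0.450, 0.533).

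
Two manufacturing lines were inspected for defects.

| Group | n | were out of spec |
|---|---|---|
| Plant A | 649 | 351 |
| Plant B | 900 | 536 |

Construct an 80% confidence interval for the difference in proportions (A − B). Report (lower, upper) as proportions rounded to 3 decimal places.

(-0.087, -0.022)

Sample proportions: 351/649 = 0.5408, 536/900 = 0.5956.
Each SE is √(p̂(1−p̂)/n): √(0.5408·0.4592/649) = 0.01956 and √(0.5956·0.4044/900) = 0.01636.
SE(p̂₁ − p̂₂) = √(SE₁² + SE₂²) = √(0.0003825936 + 0.0002676496) = 0.02550, since the two samples are independent.
At 80% confidence z* = 1.282; margin = 1.282 × 0.02550 = 0.03269.
The difference is 0.5408 − 0.5956 = -0.0548, so the interval is -0.0548 ± 0.03269 = (-0.087, -0.022).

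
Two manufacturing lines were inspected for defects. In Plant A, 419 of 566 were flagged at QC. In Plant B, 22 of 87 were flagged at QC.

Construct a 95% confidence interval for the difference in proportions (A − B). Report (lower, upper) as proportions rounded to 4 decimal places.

p̂₁ = 419/566 = 0.7403 and p̂₂ = 22/87 = 0.2529.
SE₁ = √(p̂₁(1−p̂₁)/n₁) = √(0.7403·0.2597/566) = 0.01843; SE₂ = √(0.2529·0.7471/87) = 0.04660.
Independent samples: SE of the difference = √(SE₁² + SE₂²) = √(0.0003396649 + 0.00217156) = 0.05011.
z* for 95% confidence is 1.960, so the margin of error is 1.960 × 0.05011 = 0.09822.
Point estimate p̂₁ − p̂₂ = 0.7403 − 0.2529 = 0.4874.
0.4874 ± 0.09822 → (0.3892, 0.5856).

(0.3892, 0.5856)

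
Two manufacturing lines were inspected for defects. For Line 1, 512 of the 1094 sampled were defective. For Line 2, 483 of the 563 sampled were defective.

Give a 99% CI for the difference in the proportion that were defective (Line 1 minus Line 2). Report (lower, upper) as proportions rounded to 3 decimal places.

(-0.444, -0.336)

p̂₁ = 512/1094 = 0.4680 and p̂₂ = 483/563 = 0.8579.
SE₁ = √(p̂₁(1−p̂₁)/n₁) = √(0.4680·0.5320/1094) = 0.01509; SE₂ = √(0.8579·0.1421/563) = 0.01472.
Independent samples: SE of the difference = √(SE₁² + SE₂²) = √(0.0002277081 + 0.0002166784) = 0.02108.
z* for 99% confidence is 2.576, so the margin of error is 2.576 × 0.02108 = 0.05430.
Point estimate p̂₁ − p̂₂ = 0.4680 − 0.8579 = -0.3899.
-0.3899 ± 0.05430 → (-0.444, -0.336).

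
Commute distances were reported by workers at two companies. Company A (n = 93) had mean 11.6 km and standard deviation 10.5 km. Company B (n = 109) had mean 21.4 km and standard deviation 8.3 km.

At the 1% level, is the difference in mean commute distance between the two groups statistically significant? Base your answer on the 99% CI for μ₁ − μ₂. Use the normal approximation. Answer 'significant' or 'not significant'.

significant

Standard errors of each mean: 10.5/√93 = 1.0888 and 8.3/√109 = 0.7950.
SE(x̄₁ − x̄₂) = √(1.0888² + 0.7950²) = 1.3482 for independent samples with unequal variances.
With z* = 2.576, the margin is 2.576 × 1.3482 = 3.4730.
x̄₁ − x̄₂ = 11.6 − 21.4 = -9.8000; the interval is -9.8000 ± 3.4730 = (-13.2730, -6.3270).
The interval (-13.2730, -6.3270) does not contain 0, so the difference is significant.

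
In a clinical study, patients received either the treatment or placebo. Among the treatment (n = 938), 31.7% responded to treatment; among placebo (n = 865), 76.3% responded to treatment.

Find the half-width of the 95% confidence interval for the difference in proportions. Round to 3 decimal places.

0.041

SE₁ = √(p̂₁(1−p̂₁)/n₁) = √(0.3170·0.6830/938) = 0.01519; SE₂ = √(0.7630·0.2370/865) = 0.01446.
Independent samples: SE of the difference = √(SE₁² + SE₂²) = √(0.0002307361 + 0.0002090916) = 0.02097.
z* for 95% confidence is 1.960, so the margin of error is 1.960 × 0.02097 = 0.04110.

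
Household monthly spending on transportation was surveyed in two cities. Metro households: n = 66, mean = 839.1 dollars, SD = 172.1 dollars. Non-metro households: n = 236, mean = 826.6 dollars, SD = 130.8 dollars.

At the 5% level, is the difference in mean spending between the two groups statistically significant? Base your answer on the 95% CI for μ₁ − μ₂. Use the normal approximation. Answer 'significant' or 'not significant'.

Per-group SEs: s₁/√n₁ = 172.1/√66 = 21.1840, s₂/√n₂ = 130.8/√236 = 8.5144.
Unpooled SE of the difference: √(448.761856 + 72.49500736) = 22.8311.
Margin of error = z* · SE = 1.960 × 22.8311 = 44.7490.
x̄₁ − x̄₂ = 839.1 − 826.6 = 12.5000.
CI: 12.5000 ± 44.7490 = (-32.2490, 57.2490).
The interval (-32.2490, 57.2490) contains 0, so the difference is not significant.

not significant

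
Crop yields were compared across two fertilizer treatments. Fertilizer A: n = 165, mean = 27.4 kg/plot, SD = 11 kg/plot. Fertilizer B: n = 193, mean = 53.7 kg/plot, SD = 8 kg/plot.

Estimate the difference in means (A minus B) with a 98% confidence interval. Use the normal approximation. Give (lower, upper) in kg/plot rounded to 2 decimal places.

(-28.70, -23.90)

SE₁ = s₁/√n₁ = 11/√165 = 0.8563; SE₂ = 8/√193 = 0.5759.
Independent samples, unequal variances: SE_diff = √(SE₁² + SE₂²) = √(0.73324969 + 0.33166081) = 1.0319.
z* = 2.326, so margin of error = 2.326 × 1.0319 = 2.4002.
Difference in means = 27.4 − 53.7 = -26.3000.
-26.3000 ± 2.4002 → (-28.70, -23.90).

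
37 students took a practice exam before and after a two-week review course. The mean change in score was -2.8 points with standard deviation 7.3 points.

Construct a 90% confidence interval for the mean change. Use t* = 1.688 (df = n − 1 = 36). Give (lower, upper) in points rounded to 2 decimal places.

(-4.83, -0.77)

Paired design: SE = s_d/√n = 7.3/√37 = 1.2001.
t* = 1.688; margin of error = 1.688 × 1.2001 = 2.0258.
-2.8 ± 2.0258 → (-4.83, -0.77).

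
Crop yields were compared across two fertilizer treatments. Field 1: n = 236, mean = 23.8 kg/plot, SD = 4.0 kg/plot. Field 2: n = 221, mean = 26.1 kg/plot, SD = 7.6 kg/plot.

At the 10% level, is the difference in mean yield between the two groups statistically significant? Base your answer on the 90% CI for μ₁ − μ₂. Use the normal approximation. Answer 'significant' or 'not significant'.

significant

Per-group SEs: s₁/√n₁ = 4.0/√236 = 0.2604, s₂/√n₂ = 7.6/√221 = 0.5112.
Unpooled SE of the difference: √(0.06780816 + 0.26132544) = 0.5737.
Margin of error = z* · SE = 1.645 × 0.5737 = 0.9437.
x̄₁ − x̄₂ = 23.8 − 26.1 = -2.3000.
CI: -2.3000 ± 0.9437 = (-3.2437, -1.3563).
The interval (-3.2437, -1.3563) does not contain 0, so the difference is significant.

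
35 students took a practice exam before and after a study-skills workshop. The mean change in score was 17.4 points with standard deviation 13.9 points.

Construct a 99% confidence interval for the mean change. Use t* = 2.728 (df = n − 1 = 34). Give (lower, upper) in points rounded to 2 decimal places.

This is a matched-pairs design, so SE = s_d/√n = 13.9/√35 = 2.3495.
Margin = 2.728 × 2.3495 = 6.4094; the interval is 17.4 ± 6.4094 = (10.99, 23.81).

(10.99, 23.81)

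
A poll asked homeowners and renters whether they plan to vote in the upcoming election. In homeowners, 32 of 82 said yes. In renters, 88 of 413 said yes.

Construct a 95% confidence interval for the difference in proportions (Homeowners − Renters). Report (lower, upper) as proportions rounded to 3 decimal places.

(0.064, 0.290)

First, p̂₁ = 32/82 = 0.3902; p̂₂ = 88/413 = 0.2131.
The two standard errors are √(0.3902×0.6098/82) = 0.05387 and √(0.2131×0.7869/413) = 0.02015.
Because the samples are independent, SE_diff = √(0.05387² + 0.02015²) = 0.05752.
Using z* = 1.960 for 95%, ME = 1.960 × 0.05752 = 0.11274.
p̂₁ − p̂₂ = 0.1771; interval 0.1771 ± 0.11274 gives (0.064, 0.290).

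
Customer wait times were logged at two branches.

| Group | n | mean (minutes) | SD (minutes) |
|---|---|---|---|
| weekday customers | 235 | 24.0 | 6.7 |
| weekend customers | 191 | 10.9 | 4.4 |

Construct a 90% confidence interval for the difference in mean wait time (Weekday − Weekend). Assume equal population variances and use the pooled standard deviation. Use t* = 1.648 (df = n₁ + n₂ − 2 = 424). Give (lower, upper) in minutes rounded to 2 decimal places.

(12.17, 14.03)

s_p = √[((n₁−1)s₁² + (n₂−1)s₂²)/(n₁+n₂−2)] = √[(234·6.7² + 190·4.4²)/424] = 5.7836.
SE = 5.7836·√(1/235 + 1/191) = 0.5634.
With t* = 1.648, margin = 1.648 × 0.5634 = 0.9285.
x̄₁ − x̄₂ = 24.0 − 10.9 = 13.1000; interval 13.1000 ± 0.9285 = (12.17, 14.03).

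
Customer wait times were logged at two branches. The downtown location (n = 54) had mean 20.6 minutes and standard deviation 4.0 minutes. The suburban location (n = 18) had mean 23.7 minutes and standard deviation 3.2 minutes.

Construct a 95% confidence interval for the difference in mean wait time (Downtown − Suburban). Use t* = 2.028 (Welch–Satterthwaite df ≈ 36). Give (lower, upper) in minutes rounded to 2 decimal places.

SE₁ = s₁/√n₁ = 4.0/√54 = 0.5443; SE₂ = 3.2/√18 = 0.7542.
Independent samples, unequal variances: SE_diff = √(SE₁² + SE₂²) = √(0.29626249 + 0.56881764) = 0.9301.
t* = 2.028, so margin of error = 2.028 × 0.9301 = 1.8862.
Difference in means = 20.6 − 23.7 = -3.1000.
-3.1000 ± 1.8862 → (-4.99, -1.21).

(-4.99, -1.21)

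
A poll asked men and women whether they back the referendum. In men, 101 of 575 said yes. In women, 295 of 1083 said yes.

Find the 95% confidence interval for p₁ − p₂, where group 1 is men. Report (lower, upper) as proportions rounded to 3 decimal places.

First, p̂₁ = 101/575 = 0.1757; p̂₂ = 295/1083 = 0.2724.
The two standard errors are √(0.1757×0.8243/575) = 0.01587 and √(0.2724×0.7276/1083) = 0.01353.
Because the samples are independent, SE_diff = √(0.01587² + 0.01353²) = 0.02085.
Using z* = 1.960 for 95%, ME = 1.960 × 0.02085 = 0.04087.
p̂₁ − p̂₂ = -0.0967; interval -0.0967 ± 0.04087 gives (-0.138, -0.056).

(-0.138, -0.056)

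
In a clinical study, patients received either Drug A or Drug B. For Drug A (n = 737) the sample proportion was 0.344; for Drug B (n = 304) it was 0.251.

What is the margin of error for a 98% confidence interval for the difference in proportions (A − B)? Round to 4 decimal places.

The two standard errors are √(0.3440×0.6560/737) = 0.01750 and √(0.2510×0.7490/304) = 0.02487.
Because the samples are independent, SE_diff = √(0.01750² + 0.02487²) = 0.03041.
Using z* = 2.326 for 98%, ME = 2.326 × 0.03041 = 0.07073.

0.0707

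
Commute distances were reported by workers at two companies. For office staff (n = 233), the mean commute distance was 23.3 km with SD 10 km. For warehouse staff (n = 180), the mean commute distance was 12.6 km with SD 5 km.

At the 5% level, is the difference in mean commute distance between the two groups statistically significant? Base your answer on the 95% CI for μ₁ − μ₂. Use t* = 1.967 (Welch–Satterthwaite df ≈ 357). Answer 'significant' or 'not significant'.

significant

Standard errors of each mean: 10/√233 = 0.6551 and 5/√180 = 0.3727.
SE(x̄₁ − x̄₂) = √(0.6551² + 0.3727²) = 0.7537 for independent samples with unequal variances.
With t* = 1.967, the margin is 1.967 × 0.7537 = 1.4825.
x̄₁ − x̄₂ = 23.3 − 12.6 = 10.7000; the interval is 10.7000 ± 1.4825 = (9.2175, 12.1825).
The interval (9.2175, 12.1825) does not contain 0, so the difference is significant.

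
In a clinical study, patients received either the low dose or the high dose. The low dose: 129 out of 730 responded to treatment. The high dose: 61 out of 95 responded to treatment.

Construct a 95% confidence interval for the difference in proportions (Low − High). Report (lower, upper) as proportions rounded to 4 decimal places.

(-0.5657, -0.3651)

Sample proportions: 129/730 = 0.1767, 61/95 = 0.6421.
Each SE is √(p̂(1−p̂)/n): √(0.1767·0.8233/730) = 0.01412 and √(0.6421·0.3579/95) = 0.04918.
SE(p̂₁ − p̂₂) = √(SE₁² + SE₂²) = √(0.0001993744 + 0.0024186724) = 0.05117, since the two samples are independent.
At 95% confidence z* = 1.960; margin = 1.960 × 0.05117 = 0.10029.
The difference is 0.1767 − 0.6421 = -0.4654, so the interval is -0.4654 ± 0.10029 = (-0.5657, -0.3651).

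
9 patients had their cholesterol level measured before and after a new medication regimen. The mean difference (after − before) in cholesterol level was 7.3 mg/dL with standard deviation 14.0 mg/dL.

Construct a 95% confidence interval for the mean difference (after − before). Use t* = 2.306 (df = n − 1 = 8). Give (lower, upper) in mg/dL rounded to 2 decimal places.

This is a matched-pairs design, so SE = s_d/√n = 14.0/√9 = 4.6667.
Margin = 2.306 × 4.6667 = 10.7614; the interval is 7.3 ± 10.7614 = (-3.46, 18.06).

(-3.46, 18.06)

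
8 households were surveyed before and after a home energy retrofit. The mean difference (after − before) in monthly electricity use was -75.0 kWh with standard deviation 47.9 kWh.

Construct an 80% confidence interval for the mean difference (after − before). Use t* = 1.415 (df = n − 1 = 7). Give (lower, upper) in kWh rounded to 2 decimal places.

Paired design: SE = s_d/√n = 47.9/√8 = 16.9352.
t* = 1.415; margin of error = 1.415 × 16.9352 = 23.9633.
-75.0 ± 23.9633 → (-98.96, -51.04).

(-98.96, -51.04)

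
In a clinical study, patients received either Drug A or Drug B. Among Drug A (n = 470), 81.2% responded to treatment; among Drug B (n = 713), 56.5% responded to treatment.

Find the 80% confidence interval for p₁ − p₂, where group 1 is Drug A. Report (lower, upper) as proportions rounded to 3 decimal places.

(0.214, 0.280)

Each SE is √(p̂(1−p̂)/n): √(0.8120·0.1880/470) = 0.01802 and √(0.5650·0.4350/713) = 0.01857.
SE(p̂₁ − p̂₂) = √(SE₁² + SE₂²) = √(0.0003247204 + 0.0003448449) = 0.02588, since the two samples are independent.
At 80% confidence z* = 1.282; margin = 1.282 × 0.02588 = 0.03318.
The difference is 0.8120 − 0.5650 = 0.2470, so the interval is 0.2470 ± 0.03318 = (0.214, 0.280).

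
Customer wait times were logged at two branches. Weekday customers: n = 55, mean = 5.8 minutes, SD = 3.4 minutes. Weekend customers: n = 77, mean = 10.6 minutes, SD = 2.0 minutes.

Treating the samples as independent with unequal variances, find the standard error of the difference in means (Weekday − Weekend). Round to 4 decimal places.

0.5120

Standard errors of each mean: 3.4/√55 = 0.4585 and 2.0/√77 = 0.2279.
SE(x̄₁ − x̄₂) = √(0.4585² + 0.2279²) = 0.5120 for independent samples with unequal variances.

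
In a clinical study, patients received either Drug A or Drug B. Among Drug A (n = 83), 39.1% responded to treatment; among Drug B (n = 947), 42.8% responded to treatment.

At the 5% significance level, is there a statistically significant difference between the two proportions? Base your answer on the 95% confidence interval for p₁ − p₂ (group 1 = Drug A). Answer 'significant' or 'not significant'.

Each SE is √(p̂(1−p̂)/n): √(0.3910·0.6090/83) = 0.05356 and √(0.4280·0.5720/947) = 0.01608.
SE(p̂₁ − p̂₂) = √(SE₁² + SE₂²) = √(0.0028686736 + 0.0002585664) = 0.05592, since the two samples are independent.
At 95% confidence z* = 1.960; margin = 1.960 × 0.05592 = 0.10960.
The difference is 0.3910 − 0.4280 = -0.0370, so the interval is -0.0370 ± 0.10960 = (-0.14660, 0.07260).
The interval (-0.14660, 0.07260) contains 0, so the difference is not significant.

not significant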